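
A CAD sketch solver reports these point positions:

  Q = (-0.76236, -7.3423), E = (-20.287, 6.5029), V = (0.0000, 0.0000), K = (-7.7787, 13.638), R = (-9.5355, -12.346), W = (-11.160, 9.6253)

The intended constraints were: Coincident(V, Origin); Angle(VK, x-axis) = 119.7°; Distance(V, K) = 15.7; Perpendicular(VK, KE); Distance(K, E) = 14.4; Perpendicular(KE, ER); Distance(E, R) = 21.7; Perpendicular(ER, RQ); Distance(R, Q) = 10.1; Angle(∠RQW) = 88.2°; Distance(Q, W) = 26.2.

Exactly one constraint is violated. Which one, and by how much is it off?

Distance(Q, W) = 26.2 — off by 6.30.

V = (0.00, 0.00) ✓; VK at 119.7° ✓; |VK| = 15.70 ✓; ∠(VK, KE) = 90.00° ✓; |KE| = 14.40 ✓; ∠(KE, ER) = 90.00° ✓; |ER| = 21.70 ✓; ∠(ER, RQ) = 90.00° ✓; |RQ| = 10.10 ✓; ∠RQW = 88.20° ✓; |QW| = 19.90 ✗.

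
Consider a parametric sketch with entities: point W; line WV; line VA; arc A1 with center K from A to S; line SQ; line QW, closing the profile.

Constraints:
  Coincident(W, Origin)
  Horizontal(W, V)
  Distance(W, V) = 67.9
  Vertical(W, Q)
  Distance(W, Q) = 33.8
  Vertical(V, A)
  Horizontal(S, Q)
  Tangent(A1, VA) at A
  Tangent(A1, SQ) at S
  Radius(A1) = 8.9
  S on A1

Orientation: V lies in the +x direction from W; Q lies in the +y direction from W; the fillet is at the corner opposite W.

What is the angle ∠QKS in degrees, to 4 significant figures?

81.42°

W is at the origin; W and V share the same y with |WV| = 67.9 and V on the +x side, so V = (67.90, 0.000). WQ is vertical with |WQ| = 33.8 and Q on the +y side, so Q = (0.000, 33.80). The virtual corner opposite W is at (67.90, 33.80). The tangent condition forces KA to be normal to VA and the tangent condition forces KS to be normal to SQ, with radius 8.9, so the center K sits 8.9 in from both sides at K = (59.00, 24.90). That places the tangent points at A = (67.90, 24.90) on VA and S = (59.00, 33.80) on SQ. Then cos ∠QKS = KQ·KS / (|KQ||KS|), giving 81.42°.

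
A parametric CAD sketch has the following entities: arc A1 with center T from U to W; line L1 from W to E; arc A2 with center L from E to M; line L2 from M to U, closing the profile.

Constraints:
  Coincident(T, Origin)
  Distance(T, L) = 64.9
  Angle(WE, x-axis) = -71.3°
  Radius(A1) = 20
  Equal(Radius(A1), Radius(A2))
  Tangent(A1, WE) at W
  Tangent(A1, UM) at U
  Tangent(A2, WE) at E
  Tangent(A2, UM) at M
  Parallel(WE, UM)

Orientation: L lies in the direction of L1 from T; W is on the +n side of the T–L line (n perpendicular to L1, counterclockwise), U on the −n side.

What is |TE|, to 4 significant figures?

67.91

Tangency of A1 to both parallel lines with radius 20.0 puts W and U at T ± 20.0·n: W = (18.94, 6.412), U = (-18.94, -6.412). Equal radii place E and M the same way about L: E = L + 20.0·n = (39.75, -55.06), M = L − 20.0·n = (1.864, -67.89). Then |TE| = |E − T| = 67.91.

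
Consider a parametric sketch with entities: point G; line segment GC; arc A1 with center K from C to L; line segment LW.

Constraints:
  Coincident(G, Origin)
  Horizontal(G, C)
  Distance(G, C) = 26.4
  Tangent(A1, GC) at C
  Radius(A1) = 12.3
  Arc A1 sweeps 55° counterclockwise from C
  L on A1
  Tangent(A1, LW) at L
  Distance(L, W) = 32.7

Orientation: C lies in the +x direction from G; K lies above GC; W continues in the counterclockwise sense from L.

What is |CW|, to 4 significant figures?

43.10

G is at the origin; G and C share the same y with |GC| = 26.4 and C on the +x side, so C = (26.40, 0.000). A1 meets GC tangentially, so KC is at right angles to GC, so K = C + (0, 12.3) = (26.40, 12.30). On A1, C sits at bearing -90° from K; a 55° counterclockwise sweep puts L at bearing -35°, so L = K + 12.3·(cos -35°, sin -35°) = (36.48, 5.245). Tangency of A1 to LW means the radius KL is perpendicular to LW, so LW runs along (−sin -35°, cos -35°); with |LW| = 32.7, W = (55.23, 32.03). Then |CW| = |W − C| = 43.10.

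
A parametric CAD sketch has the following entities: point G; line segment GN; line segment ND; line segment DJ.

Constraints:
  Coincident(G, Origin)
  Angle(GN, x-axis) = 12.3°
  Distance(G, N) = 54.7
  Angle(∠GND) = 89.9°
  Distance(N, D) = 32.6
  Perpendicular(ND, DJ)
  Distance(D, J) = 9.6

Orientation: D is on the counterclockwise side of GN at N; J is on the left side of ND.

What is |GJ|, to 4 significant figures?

55.59

G is at the origin; GN runs at 12.3° with length 54.7, so N = 54.7·(cos 12.3°, sin 12.3°) = (53.44, 11.65). ∠GND = 89.9°, so ND runs at 12.3° + (180° − 89.9°) = 102.4° from the x-axis; with |ND| = 32.6, D = N + 32.6·(cos 102.4°, sin 102.4°) = (46.44, 43.49). ND is perpendicular to DJ; with |DJ| = 9.6 on the left of ND, J = D + 9.6·(-0.9767, -0.2147) = (37.07, 41.43). Then |GJ| = |J − G| = 55.59.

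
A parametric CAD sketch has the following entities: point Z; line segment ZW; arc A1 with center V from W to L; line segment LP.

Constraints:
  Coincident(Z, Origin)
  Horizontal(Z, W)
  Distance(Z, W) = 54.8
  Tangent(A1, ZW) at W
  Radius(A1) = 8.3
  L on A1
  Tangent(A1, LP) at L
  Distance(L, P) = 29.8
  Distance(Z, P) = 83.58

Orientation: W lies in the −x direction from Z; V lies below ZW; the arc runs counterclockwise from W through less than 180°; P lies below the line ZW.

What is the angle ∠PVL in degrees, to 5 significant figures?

74.436°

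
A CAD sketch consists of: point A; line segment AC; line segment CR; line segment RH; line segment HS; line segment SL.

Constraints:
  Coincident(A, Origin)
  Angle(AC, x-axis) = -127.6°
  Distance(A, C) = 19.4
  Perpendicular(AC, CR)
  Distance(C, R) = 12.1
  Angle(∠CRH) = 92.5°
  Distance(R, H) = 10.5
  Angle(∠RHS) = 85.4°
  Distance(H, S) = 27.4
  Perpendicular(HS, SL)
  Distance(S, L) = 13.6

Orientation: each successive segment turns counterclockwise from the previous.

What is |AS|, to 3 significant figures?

17.8

∠CRH = 92.5° gives RH at 49.9° from the x-axis; with |RH| = 10.5, H = (4.51, -14.7). ∠RHS = 85.4° gives HS at 144° from the x-axis; with |HS| = 27.4, S = (-17.8, 1.19). Then |AS| = |S − A| = 17.8.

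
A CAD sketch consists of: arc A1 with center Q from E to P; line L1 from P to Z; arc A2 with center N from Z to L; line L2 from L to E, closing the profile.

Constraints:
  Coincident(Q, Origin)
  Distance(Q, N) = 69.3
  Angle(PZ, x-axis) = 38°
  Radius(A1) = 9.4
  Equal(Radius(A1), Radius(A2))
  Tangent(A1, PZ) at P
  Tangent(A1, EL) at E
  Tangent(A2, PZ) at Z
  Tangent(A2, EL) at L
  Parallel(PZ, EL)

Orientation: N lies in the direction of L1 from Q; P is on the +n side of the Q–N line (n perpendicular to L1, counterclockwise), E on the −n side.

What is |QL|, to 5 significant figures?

69.935

The slot axis is L1's direction at 38.0°, so u = (cos 38.0°, sin 38.0°) = (0.78801, 0.61566) and n = (−sin 38.0°, cos 38.0°) = (-0.61566, 0.78801). Q is at the origin and N lies 69.3 along u from Q, so N = 69.3·u = (54.609, 42.665). Tangency of A1 to both parallel lines with radius 9.4 puts P and E at Q ± 9.4·n: P = (-5.7872, 7.4073), E = (5.7872, -7.4073). Equal radii place Z and L the same way about N: Z = N + 9.4·n = (48.822, 50.073), L = N − 9.4·n = (60.396, 35.258). Then |QL| = |L − Q| = 69.935.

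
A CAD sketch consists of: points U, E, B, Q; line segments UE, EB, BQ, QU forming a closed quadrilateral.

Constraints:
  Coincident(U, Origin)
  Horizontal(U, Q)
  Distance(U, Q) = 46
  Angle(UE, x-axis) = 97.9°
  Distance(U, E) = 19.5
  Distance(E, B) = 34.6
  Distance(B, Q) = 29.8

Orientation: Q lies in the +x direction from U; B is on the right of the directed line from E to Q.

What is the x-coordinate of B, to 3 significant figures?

17.5

Checks: |EB| = 34.60 ✓; |BQ| = 29.80 ✓.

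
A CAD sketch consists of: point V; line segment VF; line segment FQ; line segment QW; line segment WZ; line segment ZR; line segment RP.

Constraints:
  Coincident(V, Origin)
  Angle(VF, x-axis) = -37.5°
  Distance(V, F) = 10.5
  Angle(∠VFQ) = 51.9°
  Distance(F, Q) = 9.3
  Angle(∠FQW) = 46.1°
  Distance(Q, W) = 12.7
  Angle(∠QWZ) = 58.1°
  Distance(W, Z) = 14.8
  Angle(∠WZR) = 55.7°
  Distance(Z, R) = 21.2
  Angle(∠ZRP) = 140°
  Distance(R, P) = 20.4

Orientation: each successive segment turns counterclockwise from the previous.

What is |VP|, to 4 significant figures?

23.48

V is at the origin; VF runs at -37.5° with length 10.5, so F = (8.330, -6.392). ∠VFQ = 51.9° gives FQ at 90.60° from the x-axis; with |FQ| = 9.3, Q = (8.233, 2.907). ∠FQW = 46.1° gives QW at -135.5° from the x-axis; with |QW| = 12.7, W = (-0.8255, -5.994). ∠QWZ = 58.1° gives WZ at -13.60° from the x-axis; with |WZ| = 14.8, Z = (13.56, -9.474). ∠WZR = 55.7° gives ZR at 110.7° from the x-axis; with |ZR| = 21.2, R = (6.066, 10.36). ∠ZRP = 140.0° gives RP at 150.7° from the x-axis; with |RP| = 20.4, P = (-11.72, 20.34). Then |VP| = |P − V| = 23.48.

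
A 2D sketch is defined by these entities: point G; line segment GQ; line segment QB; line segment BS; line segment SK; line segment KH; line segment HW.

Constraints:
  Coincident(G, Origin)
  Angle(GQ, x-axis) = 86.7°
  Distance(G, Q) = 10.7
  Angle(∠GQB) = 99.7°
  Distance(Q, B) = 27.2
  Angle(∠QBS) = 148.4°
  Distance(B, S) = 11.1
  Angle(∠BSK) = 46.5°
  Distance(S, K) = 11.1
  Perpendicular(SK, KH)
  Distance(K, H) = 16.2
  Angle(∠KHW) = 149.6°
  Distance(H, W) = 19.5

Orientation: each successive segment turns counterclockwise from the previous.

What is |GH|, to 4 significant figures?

29.37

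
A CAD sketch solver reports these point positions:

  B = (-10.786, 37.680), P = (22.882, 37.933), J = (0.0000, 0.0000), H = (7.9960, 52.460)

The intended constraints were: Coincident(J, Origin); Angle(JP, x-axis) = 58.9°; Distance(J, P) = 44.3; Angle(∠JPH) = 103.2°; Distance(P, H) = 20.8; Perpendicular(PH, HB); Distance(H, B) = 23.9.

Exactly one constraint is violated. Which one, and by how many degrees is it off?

Perpendicular(PH, HB) — off by 7.50°.

J = (0.00, 0.00) ✓; JP at 58.90° ✓; |JP| = 44.30 ✓; ∠JPH = 103.2° ✓; |PH| = 20.80 ✓; ∠(PH, HB) = 82.50° ✗; |HB| = 23.90 ✓.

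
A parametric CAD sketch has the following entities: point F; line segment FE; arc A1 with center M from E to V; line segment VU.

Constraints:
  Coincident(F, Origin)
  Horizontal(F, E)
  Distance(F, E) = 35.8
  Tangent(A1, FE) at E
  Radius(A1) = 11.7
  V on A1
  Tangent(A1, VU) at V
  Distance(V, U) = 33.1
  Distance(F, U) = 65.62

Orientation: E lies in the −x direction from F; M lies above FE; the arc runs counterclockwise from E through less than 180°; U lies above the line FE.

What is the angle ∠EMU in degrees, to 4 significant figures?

159.4°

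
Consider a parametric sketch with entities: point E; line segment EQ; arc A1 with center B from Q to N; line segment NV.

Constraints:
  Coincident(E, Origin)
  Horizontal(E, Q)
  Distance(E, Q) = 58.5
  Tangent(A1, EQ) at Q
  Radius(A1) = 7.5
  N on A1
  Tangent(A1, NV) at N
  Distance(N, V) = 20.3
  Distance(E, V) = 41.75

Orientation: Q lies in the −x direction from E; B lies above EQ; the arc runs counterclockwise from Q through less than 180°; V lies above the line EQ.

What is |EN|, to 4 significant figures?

53.40

E is at the origin; E and Q share the same y with |EQ| = 58.5 and Q on the −x side, so Q = (-58.50, 0.000). Since A1 is tangent to EQ there, BQ ⟂ EQ, so B = Q + (0, 7.5) = (-58.50, 7.500). Since BN ⟂ NV (tangency), |BV| = √(7.5² + 20.3²) = 21.64 regardless of where N sits on A1. So V lies on both circle(E, 41.75) and circle(B, 21.64); the above-EQ intersection is V = (-38.58, 15.96). N is the foot of the tangent from V: N = (-53.36, 2.040).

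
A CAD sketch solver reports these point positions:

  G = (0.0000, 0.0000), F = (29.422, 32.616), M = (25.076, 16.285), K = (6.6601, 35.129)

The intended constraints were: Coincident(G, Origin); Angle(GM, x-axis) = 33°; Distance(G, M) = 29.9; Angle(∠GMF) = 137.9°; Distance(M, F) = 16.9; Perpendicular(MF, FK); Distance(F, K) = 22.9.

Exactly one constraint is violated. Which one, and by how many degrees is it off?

Perpendicular(MF, FK) — off by 8.60°.

G = (0.00, 0.00) ✓; GM at 33.00° ✓; |GM| = 29.90 ✓; ∠GMF = 137.9° ✓; |MF| = 16.90 ✓; ∠(MF, FK) = 98.60° ✗; |FK| = 22.90 ✓.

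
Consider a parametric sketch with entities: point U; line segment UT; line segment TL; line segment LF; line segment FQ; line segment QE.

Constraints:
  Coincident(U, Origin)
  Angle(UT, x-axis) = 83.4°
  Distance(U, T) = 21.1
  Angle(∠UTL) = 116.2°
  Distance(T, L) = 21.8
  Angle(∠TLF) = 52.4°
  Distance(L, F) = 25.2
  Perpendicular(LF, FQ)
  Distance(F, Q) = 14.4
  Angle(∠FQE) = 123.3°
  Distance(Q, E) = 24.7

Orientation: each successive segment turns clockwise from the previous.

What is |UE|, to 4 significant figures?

32.97

U is at the origin; UT runs at 83.4° with length 21.1, so T = (2.425, 20.96). ∠UTL = 116.2° gives TL at 19.60° from the x-axis; with |TL| = 21.8, L = (22.96, 28.27). ∠TLF = 52.4° gives LF at -108.0° from the x-axis; with |LF| = 25.2, F = (15.17, 4.306). The perpendicularity gives FQ at right angles to LF, so FQ runs at 162.0°; with |FQ| = 14.4, Q = (1.480, 8.756). ∠FQE = 123.3° gives QE at 105.3° from the x-axis; with |QE| = 24.7, E = (-5.038, 32.58). Then |UE| = |E − U| = 32.97.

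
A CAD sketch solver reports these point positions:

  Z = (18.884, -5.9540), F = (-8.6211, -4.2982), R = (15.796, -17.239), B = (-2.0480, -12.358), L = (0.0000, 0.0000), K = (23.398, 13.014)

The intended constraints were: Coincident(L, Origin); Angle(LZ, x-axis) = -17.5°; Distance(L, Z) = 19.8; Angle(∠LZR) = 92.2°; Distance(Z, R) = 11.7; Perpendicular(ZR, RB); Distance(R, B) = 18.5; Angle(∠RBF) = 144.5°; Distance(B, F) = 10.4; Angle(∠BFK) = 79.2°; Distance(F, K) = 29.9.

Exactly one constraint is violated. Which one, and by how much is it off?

Distance(F, K) = 29.9 — off by 6.50.

L = (0.00, 0.00) ✓; LZ at -17.50° ✓; |LZ| = 19.80 ✓; ∠LZR = 92.20° ✓; |ZR| = 11.70 ✓; ∠(ZR, RB) = 89.99° ✓; |RB| = 18.50 ✓; ∠RBF = 144.5° ✓; |BF| = 10.40 ✓; ∠BFK = 79.20° ✓; |FK| = 36.40 ✗.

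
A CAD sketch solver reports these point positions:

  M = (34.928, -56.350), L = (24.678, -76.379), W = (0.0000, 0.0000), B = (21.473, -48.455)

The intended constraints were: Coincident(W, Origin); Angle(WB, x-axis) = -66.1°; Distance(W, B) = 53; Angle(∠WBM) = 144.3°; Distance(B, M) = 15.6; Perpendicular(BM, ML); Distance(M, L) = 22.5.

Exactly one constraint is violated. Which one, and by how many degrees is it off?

Perpendicular(BM, ML) — off by 3.30°.

W = (0.00, 0.00) ✓; WB at -66.10° ✓; |WB| = 53.00 ✓; ∠WBM = 144.3° ✓; |BM| = 15.60 ✓; ∠(BM, ML) = 86.70° ✗; |ML| = 22.50 ✓.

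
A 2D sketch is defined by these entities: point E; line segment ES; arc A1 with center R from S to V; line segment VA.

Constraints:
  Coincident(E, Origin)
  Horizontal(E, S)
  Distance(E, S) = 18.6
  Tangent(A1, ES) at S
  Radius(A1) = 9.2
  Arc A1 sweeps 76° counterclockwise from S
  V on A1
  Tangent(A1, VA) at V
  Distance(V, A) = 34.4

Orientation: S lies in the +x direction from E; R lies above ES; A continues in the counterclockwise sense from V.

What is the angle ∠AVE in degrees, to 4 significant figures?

118.2°

E is at the origin; E and S share the same y with |ES| = 18.6 and S on the +x side, so S = (18.60, 0.000). Since A1 is tangent to ES there, RS ⟂ ES, so R = S + (0, 9.2) = (18.60, 9.200). On A1, S sits at bearing -90° from R; a 76° counterclockwise sweep puts V at bearing -14°, so V = R + 9.2·(cos -14°, sin -14°) = (27.53, 6.974). Tangency of A1 to VA means the radius RV is perpendicular to VA, so VA runs along (−sin -14°, cos -14°); with |VA| = 34.4, A = (35.85, 40.35). Then cos ∠AVE = VA·VE / (|VA||VE|), giving 118.2°.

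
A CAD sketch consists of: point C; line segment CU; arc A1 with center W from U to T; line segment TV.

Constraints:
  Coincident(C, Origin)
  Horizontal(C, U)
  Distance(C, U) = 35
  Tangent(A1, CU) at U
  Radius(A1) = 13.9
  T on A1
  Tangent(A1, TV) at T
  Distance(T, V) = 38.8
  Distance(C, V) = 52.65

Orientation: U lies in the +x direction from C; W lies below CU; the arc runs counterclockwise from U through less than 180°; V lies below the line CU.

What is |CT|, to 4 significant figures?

24.35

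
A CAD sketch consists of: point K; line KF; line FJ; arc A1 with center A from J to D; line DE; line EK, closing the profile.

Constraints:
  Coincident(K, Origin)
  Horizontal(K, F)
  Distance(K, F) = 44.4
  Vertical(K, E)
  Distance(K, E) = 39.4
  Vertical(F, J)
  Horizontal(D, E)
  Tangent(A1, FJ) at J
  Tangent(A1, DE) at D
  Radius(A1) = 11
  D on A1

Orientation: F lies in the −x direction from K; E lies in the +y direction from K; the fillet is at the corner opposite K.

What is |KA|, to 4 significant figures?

43.84

K and E share the same x with |KE| = 39.4 and E on the +y side, so E = (0.000, 39.40). The virtual corner opposite K is at (-44.40, 39.40). The tangent condition forces AJ to be normal to FJ and tangency of A1 to DE means the radius AD is perpendicular to DE, with radius 11.0, so the center A sits 11.0 in from both sides at A = (-33.40, 28.40). Then |KA| = |A − K| = 43.84.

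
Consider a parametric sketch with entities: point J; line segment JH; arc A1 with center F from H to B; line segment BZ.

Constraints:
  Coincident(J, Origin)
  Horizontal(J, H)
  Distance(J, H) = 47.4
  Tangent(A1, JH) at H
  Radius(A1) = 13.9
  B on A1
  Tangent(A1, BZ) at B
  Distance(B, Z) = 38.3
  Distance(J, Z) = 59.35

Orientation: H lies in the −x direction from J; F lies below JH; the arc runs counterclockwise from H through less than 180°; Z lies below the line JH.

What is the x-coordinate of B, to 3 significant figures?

-57.3

Checks: |FB| = 13.90 ✓; ∠(FB, BZ) = 90.00° ✓; |BZ| = 38.30 ✓; |JZ| = 59.35 ✓.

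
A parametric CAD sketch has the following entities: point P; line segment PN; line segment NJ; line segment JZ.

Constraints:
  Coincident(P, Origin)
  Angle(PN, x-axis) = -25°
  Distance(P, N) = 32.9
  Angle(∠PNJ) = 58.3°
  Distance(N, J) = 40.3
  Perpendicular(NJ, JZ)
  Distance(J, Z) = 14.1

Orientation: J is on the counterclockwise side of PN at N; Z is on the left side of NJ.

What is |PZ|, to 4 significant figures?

26.88

∠PNJ = 58.3°, so NJ runs at -25.0° + (180° − 58.3°) = 96.70° from the x-axis; with |NJ| = 40.3, J = N + 40.3·(cos 96.70°, sin 96.70°) = (25.12, 26.12). The perpendicularity gives JZ at right angles to NJ; with |JZ| = 14.1 on the left of NJ, Z = J + 14.1·(-0.9932, -0.1167) = (11.11, 24.48). Then |PZ| = |Z − P| = 26.88.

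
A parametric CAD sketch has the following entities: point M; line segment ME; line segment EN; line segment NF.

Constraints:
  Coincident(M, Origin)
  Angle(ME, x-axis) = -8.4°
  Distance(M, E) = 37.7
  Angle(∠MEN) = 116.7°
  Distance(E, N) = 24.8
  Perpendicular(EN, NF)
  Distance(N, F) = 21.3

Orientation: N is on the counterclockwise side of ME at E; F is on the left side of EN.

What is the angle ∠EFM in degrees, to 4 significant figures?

57.18°

M is at the origin; ME runs at -8.4° with length 37.7, so E = 37.7·(cos -8.4°, sin -8.4°) = (37.30, -5.507). ∠MEN = 116.7°, so EN runs at -8.4° + (180° − 116.7°) = 54.90° from the x-axis; with |EN| = 24.8, N = E + 24.8·(cos 54.90°, sin 54.90°) = (51.56, 14.78). EN is perpendicular to NF; with |NF| = 21.3 on the left of EN, F = N + 21.3·(-0.8181, 0.5750) = (34.13, 27.03). Then cos ∠EFM = FE·FM / (|FE||FM|), giving 57.18°.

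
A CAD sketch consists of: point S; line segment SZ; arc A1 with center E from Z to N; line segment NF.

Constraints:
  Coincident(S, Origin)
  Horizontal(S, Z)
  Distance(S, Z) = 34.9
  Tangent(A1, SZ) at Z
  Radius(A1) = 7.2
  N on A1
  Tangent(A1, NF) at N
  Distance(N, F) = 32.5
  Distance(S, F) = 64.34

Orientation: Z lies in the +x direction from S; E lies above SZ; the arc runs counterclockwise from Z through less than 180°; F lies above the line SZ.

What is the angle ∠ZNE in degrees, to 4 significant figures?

56.90°

S is at the origin; S and Z share the same y with |SZ| = 34.9 and Z on the +x side, so Z = (34.90, 0.000). The tangent condition forces EZ to be normal to SZ, so E = Z + (0, 7.2) = (34.90, 7.200). Since EN ⟂ NF (tangency), |EF| = √(7.2² + 32.5²) = 33.29 regardless of where N sits on A1. So F lies on both circle(S, 64.34) and circle(E, 33.29); the above-SZ intersection is F = (54.60, 34.03). N is the foot of the tangent from F: N = (41.49, 4.294).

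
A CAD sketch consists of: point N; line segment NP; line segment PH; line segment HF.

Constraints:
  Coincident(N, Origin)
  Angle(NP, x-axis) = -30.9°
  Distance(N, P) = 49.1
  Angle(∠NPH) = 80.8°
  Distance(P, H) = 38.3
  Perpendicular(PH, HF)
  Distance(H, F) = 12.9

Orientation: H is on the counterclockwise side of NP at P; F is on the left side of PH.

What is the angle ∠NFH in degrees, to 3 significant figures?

139°

N is at the origin; NP runs at -30.9° with length 49.1, so P = 49.1·(cos -30.9°, sin -30.9°) = (42.1, -25.2). ∠NPH = 80.8°, so PH runs at -30.9° + (180° − 80.8°) = 68.3° from the x-axis; with |PH| = 38.3, H = P + 38.3·(cos 68.3°, sin 68.3°) = (56.3, 10.4). The perpendicularity gives HF at right angles to PH; with |HF| = 12.9 on the left of PH, F = H + 12.9·(-0.929, 0.370) = (44.3, 15.1). Then cos ∠NFH = FN·FH / (|FN||FH|), giving 139°.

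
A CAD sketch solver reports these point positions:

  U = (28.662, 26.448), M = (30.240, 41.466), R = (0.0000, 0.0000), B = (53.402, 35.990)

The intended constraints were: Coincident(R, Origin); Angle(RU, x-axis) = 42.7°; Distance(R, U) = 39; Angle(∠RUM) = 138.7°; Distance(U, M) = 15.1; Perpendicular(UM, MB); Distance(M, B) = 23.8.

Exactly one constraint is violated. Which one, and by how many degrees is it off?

Perpendicular(UM, MB) — off by 7.30°.

R = (0.00, 0.00) ✓; RU at 42.70° ✓; |RU| = 39.00 ✓; ∠RUM = 138.7° ✓; |UM| = 15.10 ✓; ∠(UM, MB) = 97.30° ✗; |MB| = 23.80 ✓.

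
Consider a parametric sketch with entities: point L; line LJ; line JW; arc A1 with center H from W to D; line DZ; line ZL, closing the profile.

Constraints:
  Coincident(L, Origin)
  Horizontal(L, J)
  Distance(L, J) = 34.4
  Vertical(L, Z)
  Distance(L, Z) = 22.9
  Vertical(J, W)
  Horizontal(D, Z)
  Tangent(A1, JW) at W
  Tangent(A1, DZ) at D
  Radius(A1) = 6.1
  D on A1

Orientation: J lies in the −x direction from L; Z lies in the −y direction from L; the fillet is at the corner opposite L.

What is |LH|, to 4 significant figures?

32.91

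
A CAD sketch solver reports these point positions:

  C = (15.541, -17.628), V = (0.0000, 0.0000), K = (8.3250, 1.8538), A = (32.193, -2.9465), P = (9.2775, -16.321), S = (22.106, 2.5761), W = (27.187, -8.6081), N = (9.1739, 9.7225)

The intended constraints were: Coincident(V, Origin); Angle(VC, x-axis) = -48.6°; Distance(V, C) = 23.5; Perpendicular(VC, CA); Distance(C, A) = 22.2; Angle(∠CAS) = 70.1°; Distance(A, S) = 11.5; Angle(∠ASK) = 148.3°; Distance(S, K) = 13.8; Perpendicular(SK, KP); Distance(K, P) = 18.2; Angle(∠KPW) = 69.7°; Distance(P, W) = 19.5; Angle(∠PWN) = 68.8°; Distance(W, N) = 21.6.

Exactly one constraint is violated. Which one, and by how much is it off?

Distance(W, N) = 21.6 — off by 4.10.

V = (0.00, 0.00) ✓; VC at -48.60° ✓; |VC| = 23.50 ✓; ∠(VC, CA) = 90.00° ✓; |CA| = 22.20 ✓; ∠CAS = 70.10° ✓; |AS| = 11.50 ✓; ∠ASK = 148.3° ✓; |SK| = 13.80 ✓; ∠(SK, KP) = 90.00° ✓; |KP| = 18.20 ✓; ∠KPW = 69.70° ✓; |PW| = 19.50 ✓; ∠PWN = 68.80° ✓; |WN| = 25.70 ✗.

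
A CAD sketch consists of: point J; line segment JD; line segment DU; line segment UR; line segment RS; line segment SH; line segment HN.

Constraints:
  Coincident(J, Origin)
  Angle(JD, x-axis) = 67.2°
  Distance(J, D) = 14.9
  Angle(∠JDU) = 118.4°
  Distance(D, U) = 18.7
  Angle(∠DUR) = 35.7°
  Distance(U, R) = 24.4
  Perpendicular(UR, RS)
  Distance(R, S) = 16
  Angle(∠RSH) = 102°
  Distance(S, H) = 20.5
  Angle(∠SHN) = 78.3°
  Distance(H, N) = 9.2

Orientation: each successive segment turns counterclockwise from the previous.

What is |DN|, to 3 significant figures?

10.9

∠RSH = 102.0° gives SH at 81.1° from the x-axis; with |SH| = 20.5, H = (14.5, 25.1). ∠SHN = 78.3° gives HN at -177° from the x-axis; with |HN| = 9.2, N = (5.34, 24.6). Then |DN| = |N − D| = 10.9.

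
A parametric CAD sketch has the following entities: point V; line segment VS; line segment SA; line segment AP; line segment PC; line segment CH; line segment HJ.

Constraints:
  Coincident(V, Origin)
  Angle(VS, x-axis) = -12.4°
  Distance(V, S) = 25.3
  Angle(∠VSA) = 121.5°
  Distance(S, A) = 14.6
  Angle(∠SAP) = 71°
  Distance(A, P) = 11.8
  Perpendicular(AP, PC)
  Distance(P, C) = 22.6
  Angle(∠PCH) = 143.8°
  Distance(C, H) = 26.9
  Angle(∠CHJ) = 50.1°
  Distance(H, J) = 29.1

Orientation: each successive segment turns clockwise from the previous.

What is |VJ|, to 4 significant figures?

40.66

V is at the origin; VS runs at -12.4° with length 25.3, so S = (24.71, -5.433). ∠VSA = 121.5° gives SA at -70.90° from the x-axis; with |SA| = 14.6, A = (29.49, -19.23). ∠SAP = 71.0° gives AP at -179.9° from the x-axis; with |AP| = 11.8, P = (17.69, -19.25). The perpendicularity gives PC at right angles to AP, so PC runs at 90.10°; with |PC| = 22.6, C = (17.65, 3.350). ∠PCH = 143.8° gives CH at 53.90° from the x-axis; with |CH| = 26.9, H = (33.50, 25.09). ∠CHJ = 50.1° gives HJ at -76.00° from the x-axis; with |HJ| = 29.1, J = (40.54, -3.150). Then |VJ| = |J − V| = 40.66.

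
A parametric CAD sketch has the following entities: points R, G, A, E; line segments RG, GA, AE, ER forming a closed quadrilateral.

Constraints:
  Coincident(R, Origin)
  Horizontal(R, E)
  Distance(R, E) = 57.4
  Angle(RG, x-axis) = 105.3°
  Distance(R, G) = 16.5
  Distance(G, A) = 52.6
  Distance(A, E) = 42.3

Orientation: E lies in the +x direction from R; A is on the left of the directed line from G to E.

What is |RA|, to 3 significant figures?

58.2

R is at the origin; RE is horizontal with |RE| = 57.4 and E in +x, so E = (57.4, 0). RG runs at 105.3° with |RG| = 16.5, so G = (-4.35, 15.9). A is determined by |GA| = 52.6 and |AE| = 42.3 together: it lies at the intersection of circle(G, 52.6) and circle(E, 42.3). With |GE| = 63.8, the foot of the radical line on GE is 39.5 from G and the perpendicular offset is √(52.6² − 39.5²) = 34.7. Taking the left-of-GE solution: A = (42.6, 39.6).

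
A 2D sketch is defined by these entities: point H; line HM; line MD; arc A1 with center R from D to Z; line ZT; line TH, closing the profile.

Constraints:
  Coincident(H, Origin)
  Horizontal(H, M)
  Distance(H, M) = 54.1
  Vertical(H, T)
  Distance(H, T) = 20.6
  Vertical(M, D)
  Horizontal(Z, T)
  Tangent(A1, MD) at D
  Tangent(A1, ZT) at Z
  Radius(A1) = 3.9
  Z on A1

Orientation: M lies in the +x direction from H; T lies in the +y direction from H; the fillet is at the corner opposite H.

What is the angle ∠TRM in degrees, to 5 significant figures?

107.59°

H is at the origin; HM is horizontal with |HM| = 54.1 and M on the +x side, so M = (54.100, 0.0000). H and T share the same x with |HT| = 20.6 and T on the +y side, so T = (0.0000, 20.600). The virtual corner opposite H is at (54.100, 20.600). Tangency of A1 to MD means the radius RD is perpendicular to MD and since A1 is tangent to ZT there, RZ ⟂ ZT, with radius 3.9, so the center R sits 3.9 in from both sides at R = (50.200, 16.700). Then cos ∠TRM = RT·RM / (|RT||RM|), giving 107.59°.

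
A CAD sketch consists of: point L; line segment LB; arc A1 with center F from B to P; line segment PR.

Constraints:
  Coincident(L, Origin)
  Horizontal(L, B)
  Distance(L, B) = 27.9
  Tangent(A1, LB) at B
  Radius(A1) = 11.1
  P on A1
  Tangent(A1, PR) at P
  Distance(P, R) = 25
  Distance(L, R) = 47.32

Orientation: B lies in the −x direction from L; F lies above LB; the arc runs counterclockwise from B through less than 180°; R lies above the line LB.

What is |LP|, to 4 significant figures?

23.52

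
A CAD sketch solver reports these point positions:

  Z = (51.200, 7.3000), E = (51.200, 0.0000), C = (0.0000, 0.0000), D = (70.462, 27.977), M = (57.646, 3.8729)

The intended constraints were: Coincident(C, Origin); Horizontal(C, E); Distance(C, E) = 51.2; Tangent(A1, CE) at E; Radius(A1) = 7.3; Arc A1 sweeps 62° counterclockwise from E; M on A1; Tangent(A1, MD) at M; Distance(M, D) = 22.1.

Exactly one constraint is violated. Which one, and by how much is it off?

Distance(M, D) = 22.1 — off by 5.20.

C = (0.00, 0.00) ✓; C.y = 0.00, E.y = 0.00 ✓; |CE| = 51.20 ✓; ∠(ZE, EC) = 90.00° ✓; |ZE| = 7.300 ✓; bearing(Z→M) − bearing(Z→E) = 62.00° ✓; |ZM| = 7.300 ✓; ∠(ZM, MD) = 90.00° ✓; |MD| = 27.30 ✗.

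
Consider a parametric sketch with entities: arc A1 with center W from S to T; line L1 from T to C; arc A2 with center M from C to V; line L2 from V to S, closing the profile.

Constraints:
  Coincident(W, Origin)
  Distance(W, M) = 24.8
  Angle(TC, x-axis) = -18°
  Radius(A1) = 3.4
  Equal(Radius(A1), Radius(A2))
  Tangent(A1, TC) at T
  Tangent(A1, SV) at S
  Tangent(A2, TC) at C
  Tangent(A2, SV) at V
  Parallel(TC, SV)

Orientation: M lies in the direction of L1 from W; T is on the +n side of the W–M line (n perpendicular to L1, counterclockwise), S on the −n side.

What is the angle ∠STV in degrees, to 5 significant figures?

74.667°

Tangency of A1 to both parallel lines with radius 3.4 puts T and S at W ± 3.4·n: T = (1.0507, 3.2336), S = (-1.0507, -3.2336). Equal radii place C and V the same way about M: C = M + 3.4·n = (24.637, -4.4300), V = M − 3.4·n = (22.536, -10.897). Then cos ∠STV = TS·TV / (|TS||TV|), giving 74.667°.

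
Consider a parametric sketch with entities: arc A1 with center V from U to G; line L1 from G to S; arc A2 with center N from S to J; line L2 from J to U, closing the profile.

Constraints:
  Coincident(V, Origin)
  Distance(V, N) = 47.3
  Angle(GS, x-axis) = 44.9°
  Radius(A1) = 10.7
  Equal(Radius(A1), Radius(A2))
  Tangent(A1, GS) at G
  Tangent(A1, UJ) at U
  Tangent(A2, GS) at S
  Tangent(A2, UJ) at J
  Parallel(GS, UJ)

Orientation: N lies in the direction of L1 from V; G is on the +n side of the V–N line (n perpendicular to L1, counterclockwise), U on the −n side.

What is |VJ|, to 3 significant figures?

48.5

The slot axis is L1's direction at 44.9°, so u = (cos 44.9°, sin 44.9°) = (0.708, 0.706) and n = (−sin 44.9°, cos 44.9°) = (-0.706, 0.708). V is at the origin and N lies 47.3 along u from V, so N = 47.3·u = (33.5, 33.4). Tangency of A1 to both parallel lines with radius 10.7 puts G and U at V ± 10.7·n: G = (-7.55, 7.58), U = (7.55, -7.58). Equal radii place S and J the same way about N: S = N + 10.7·n = (26.0, 41.0), J = N − 10.7·n = (41.1, 25.8). Then |VJ| = |J − V| = 48.5.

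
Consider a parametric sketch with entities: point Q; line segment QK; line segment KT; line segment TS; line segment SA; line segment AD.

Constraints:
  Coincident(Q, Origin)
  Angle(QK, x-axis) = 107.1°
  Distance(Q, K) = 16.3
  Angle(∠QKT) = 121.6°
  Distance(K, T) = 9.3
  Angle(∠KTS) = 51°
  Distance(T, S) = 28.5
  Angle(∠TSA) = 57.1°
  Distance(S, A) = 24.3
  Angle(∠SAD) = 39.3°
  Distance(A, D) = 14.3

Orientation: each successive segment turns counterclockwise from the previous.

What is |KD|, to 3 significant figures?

7.92

Q is at the origin; QK runs at 107.1° with length 16.3, so K = (-4.79, 15.6). ∠QKT = 121.6° gives KT at 166° from the x-axis; with |KT| = 9.3, T = (-13.8, 17.9). ∠KTS = 51.0° gives TS at -65.5° from the x-axis; with |TS| = 28.5, S = (-1.98, -8.03). ∠TSA = 57.1° gives SA at 57.4° from the x-axis; with |SA| = 24.3, A = (11.1, 12.4). ∠SAD = 39.3° gives AD at -162° from the x-axis; with |AD| = 14.3, D = (-2.48, 8.00). Then |KD| = |D − K| = 7.92.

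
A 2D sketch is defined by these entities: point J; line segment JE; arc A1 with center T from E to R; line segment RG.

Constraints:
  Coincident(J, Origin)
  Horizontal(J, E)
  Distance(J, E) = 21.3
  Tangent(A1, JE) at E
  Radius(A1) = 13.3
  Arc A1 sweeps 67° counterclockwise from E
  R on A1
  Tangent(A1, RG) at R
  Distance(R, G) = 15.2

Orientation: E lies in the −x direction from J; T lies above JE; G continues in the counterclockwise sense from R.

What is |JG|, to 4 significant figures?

22.31

On A1, E sits at bearing -90° from T; a 67° counterclockwise sweep puts R at bearing -23°, so R = T + 13.3·(cos -23°, sin -23°) = (-9.057, 8.103). Tangency of A1 to RG means the radius TR is perpendicular to RG, so RG runs along (−sin -23°, cos -23°); with |RG| = 15.2, G = (-3.118, 22.09). Then |JG| = |G − J| = 22.31.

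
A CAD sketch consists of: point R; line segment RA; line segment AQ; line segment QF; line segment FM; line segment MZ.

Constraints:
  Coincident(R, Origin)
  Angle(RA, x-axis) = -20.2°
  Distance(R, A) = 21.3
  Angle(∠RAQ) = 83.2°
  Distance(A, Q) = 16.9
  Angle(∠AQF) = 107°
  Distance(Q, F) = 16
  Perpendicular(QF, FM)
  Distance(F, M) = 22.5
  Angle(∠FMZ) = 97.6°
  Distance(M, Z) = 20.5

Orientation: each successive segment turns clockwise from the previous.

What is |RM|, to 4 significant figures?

2.567

∠AQF = 107.0° gives QF at 170.0° from the x-axis; with |QF| = 16.0, F = (-3.439, -19.63). The perpendicularity gives FM at right angles to QF, so FM runs at 80.00°; with |FM| = 22.5, M = (0.4676, 2.524). Then |RM| = |M − R| = 2.567.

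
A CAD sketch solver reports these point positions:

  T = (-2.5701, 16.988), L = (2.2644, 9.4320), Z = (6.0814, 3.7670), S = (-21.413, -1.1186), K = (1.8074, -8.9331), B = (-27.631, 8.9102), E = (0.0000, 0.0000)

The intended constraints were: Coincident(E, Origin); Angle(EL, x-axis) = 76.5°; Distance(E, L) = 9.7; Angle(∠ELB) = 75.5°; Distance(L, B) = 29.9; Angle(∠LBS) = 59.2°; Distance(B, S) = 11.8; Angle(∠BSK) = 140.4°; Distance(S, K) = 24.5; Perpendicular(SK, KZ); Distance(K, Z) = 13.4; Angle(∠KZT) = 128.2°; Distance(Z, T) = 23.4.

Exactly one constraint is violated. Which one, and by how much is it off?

Distance(Z, T) = 23.4 — off by 7.60.

E = (0.00, 0.00) ✓; EL at 76.50° ✓; |EL| = 9.700 ✓; ∠ELB = 75.50° ✓; |LB| = 29.90 ✓; ∠LBS = 59.20° ✓; |BS| = 11.80 ✓; ∠BSK = 140.4° ✓; |SK| = 24.50 ✓; ∠(SK, KZ) = 90.00° ✓; |KZ| = 13.40 ✓; ∠KZT = 128.2° ✓; |ZT| = 15.80 ✗.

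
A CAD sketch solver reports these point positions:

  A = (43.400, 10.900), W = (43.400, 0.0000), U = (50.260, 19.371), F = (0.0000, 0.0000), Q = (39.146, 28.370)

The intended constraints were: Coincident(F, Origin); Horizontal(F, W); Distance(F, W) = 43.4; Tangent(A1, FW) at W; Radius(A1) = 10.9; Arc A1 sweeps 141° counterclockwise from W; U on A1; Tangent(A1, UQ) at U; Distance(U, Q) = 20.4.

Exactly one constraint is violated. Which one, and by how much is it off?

Distance(U, Q) = 20.4 — off by 6.10.

F = (0.00, 0.00) ✓; F.y = 0.00, W.y = 0.00 ✓; |FW| = 43.40 ✓; ∠(AW, WF) = 90.00° ✓; |AW| = 10.90 ✓; bearing(A→U) − bearing(A→W) = 141.0° ✓; |AU| = 10.90 ✓; ∠(AU, UQ) = 90.00° ✓; |UQ| = 14.30 ✗.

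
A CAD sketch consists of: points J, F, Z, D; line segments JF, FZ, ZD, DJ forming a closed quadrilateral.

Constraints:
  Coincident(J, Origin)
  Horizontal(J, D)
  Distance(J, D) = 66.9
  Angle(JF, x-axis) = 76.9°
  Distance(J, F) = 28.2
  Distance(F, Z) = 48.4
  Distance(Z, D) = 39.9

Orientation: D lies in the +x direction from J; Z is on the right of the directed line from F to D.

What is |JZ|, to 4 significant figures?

33.36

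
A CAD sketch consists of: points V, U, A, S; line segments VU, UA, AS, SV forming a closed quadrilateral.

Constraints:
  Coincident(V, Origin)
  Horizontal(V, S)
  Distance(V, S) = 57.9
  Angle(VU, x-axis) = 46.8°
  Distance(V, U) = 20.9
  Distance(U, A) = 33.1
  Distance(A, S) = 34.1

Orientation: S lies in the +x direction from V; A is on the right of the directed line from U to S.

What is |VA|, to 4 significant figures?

31.29

Checks: VU at 46.80° ✓; |UA| = 33.10 ✓; |AS| = 34.10 ✓.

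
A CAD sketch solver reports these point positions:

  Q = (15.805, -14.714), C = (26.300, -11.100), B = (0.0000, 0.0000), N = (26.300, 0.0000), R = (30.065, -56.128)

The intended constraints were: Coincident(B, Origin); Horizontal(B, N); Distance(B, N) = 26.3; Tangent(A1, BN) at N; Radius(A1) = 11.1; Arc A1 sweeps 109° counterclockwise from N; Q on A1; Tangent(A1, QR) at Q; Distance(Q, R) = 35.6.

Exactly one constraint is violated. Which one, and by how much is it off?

Distance(Q, R) = 35.6 — off by 8.20.

B = (0.00, 0.00) ✓; B.y = 0.00, N.y = 0.00 ✓; |BN| = 26.30 ✓; ∠(CN, NB) = 90.00° ✓; |CN| = 11.10 ✓; bearing(C→Q) − bearing(C→N) = 109.0° ✓; |CQ| = 11.10 ✓; ∠(CQ, QR) = 90.00° ✓; |QR| = 43.80 ✗.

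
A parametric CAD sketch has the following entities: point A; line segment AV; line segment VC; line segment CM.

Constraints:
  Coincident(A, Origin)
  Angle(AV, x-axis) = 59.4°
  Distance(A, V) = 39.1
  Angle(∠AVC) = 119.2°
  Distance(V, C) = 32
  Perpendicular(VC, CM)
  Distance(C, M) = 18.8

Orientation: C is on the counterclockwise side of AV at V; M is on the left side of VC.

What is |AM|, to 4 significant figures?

53.33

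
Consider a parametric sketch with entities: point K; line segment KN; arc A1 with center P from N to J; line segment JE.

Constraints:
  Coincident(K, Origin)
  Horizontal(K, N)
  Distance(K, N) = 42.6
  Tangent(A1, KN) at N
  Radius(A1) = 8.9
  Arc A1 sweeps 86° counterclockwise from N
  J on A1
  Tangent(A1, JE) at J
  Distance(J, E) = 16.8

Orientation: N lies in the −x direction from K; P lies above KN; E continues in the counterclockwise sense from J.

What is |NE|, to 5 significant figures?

26.980

K is at the origin; KN is horizontal with |KN| = 42.6 and N on the −x side, so N = (-42.600, 0.0000). Since A1 is tangent to KN there, PN ⟂ KN, so P = N + (0, 8.9) = (-42.600, 8.9000). On A1, N sits at bearing -90° from P; an 86° counterclockwise sweep puts J at bearing -4°, so J = P + 8.9·(cos -4°, sin -4°) = (-33.722, 8.2792). The tangent condition forces PJ to be normal to JE, so JE runs along (−sin -4°, cos -4°); with |JE| = 16.8, E = (-32.550, 25.038). Then |NE| = |E − N| = 26.980.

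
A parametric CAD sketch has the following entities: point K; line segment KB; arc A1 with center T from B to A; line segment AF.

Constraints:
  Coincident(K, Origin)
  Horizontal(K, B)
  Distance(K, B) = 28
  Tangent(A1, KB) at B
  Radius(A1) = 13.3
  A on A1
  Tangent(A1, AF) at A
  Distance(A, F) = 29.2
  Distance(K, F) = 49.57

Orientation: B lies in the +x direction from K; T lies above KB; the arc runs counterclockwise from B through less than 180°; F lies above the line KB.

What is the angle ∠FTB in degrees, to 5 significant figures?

168.16°

Checks: ∠(TB, BK) = 90.00° ✓; |TB| = 13.30 ✓; |TA| = 13.30 ✓; ∠(TA, AF) = 90.00° ✓; |AF| = 29.20 ✓; |KF| = 49.57 ✓.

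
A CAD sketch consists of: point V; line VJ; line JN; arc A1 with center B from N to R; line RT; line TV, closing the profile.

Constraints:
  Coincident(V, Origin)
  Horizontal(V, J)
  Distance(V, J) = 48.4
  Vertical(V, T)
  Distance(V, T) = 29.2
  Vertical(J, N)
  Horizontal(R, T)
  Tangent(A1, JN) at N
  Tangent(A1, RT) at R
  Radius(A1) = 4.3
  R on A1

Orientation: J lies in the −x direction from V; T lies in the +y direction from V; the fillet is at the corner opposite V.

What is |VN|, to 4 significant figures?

54.43

V is at the origin; VJ is horizontal with |VJ| = 48.4 and J on the −x side, so J = (-48.40, 0.000). V and T share the same x with |VT| = 29.2 and T on the +y side, so T = (0.000, 29.20). The virtual corner opposite V is at (-48.40, 29.20). Tangency of A1 to JN means the radius BN is perpendicular to JN and since A1 is tangent to RT there, BR ⟂ RT, with radius 4.3, so the center B sits 4.3 in from both sides at B = (-44.10, 24.90). That places the tangent points at N = (-48.40, 24.90) on JN and R = (-44.10, 29.20) on RT. Then |VN| = |N − V| = 54.43.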